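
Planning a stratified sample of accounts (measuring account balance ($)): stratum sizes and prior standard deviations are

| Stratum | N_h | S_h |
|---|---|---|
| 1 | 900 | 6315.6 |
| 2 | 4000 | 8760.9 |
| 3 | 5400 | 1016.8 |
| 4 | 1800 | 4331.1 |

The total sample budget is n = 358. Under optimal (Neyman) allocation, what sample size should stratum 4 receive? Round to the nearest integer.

52

Neyman allocation: n_h = n · N_h S_h / Σ N_i S_i, with n = 358.
  stratum 1: N_h·S_h = 900·6315.6 = 5684040.00
  stratum 2: N_h·S_h = 4000·8760.9 = 35043600.00
  stratum 3: N_h·S_h = 5400·1016.8 = 5490720.00
  stratum 4: N_h·S_h = 1800·4331.1 = 7795980.00
Σ N_h S_h = 54014340.00
n for stratum 4 = 358·7795980.00/54014340.00 = 51.671 → 52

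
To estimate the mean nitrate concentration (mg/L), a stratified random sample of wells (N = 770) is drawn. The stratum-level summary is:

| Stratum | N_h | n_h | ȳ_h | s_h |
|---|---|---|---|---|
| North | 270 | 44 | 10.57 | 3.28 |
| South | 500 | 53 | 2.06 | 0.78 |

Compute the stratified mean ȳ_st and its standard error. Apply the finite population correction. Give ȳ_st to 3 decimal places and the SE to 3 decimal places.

ȳ_st = Σ W_h ȳ_h = (270·10.57 + 500·2.06)/770 = 5.04403
V̂(ȳ_st) = Σ W_h² (1 − n_h/N_h) s_h²/n_h, with W_h = N_h/N and N = 770:
  stratum North: (270/770)²·(1 − 44/270)·3.28²/44 = 0.0251644
  stratum South: (500/770)²·(1 − 53/500)·0.78²/53 = 0.00432722
V̂(ȳ_st) = 0.0294916
SE(ȳ_st) = √0.0294916 = 0.171731

ȳ_st ≈ 5.044, SE ≈ 0.172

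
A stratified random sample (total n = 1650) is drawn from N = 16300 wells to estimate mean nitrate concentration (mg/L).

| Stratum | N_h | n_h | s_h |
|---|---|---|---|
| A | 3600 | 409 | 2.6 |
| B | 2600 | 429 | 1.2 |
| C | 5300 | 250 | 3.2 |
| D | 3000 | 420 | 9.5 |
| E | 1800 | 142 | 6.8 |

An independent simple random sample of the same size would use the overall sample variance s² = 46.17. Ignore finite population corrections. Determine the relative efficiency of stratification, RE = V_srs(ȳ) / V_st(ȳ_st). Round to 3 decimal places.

V̂(ȳ_st) = Σ W_h² s_h²/n_h, with W_h = N_h/N and N = 16300:
  stratum A: (3600/16300)²·2.6²/409 = 0.000806219
  stratum B: (2600/16300)²·1.2²/429 = 8.54037e-05
  stratum C: (5300/16300)²·3.2²/250 = 0.00433048
  stratum D: (3000/16300)²·9.5²/420 = 0.00727889
  stratum E: (1800/16300)²·6.8²/142 = 0.00397099
V_st = 0.016472
V_srs = s²/n = 46.17/1650 = 0.0279818
Relative efficiency = V_srs / V_st = 0.0279818/0.016472 = 1.6988

RE ≈ 1.699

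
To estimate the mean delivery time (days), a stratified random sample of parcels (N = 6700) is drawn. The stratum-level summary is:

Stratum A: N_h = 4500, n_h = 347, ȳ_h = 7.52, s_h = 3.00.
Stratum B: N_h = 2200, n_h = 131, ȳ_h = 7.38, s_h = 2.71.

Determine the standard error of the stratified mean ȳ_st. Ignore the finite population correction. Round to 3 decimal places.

SE(ȳ_st) ≈ 0.133

V̂(ȳ_st) = Σ W_h² s_h²/n_h, with W_h = N_h/N and N = 6700:
  stratum A: (4500/6700)²·3.00²/347 = 0.0117001
  stratum B: (2200/6700)²·2.71²/131 = 0.00604454
V̂(ȳ_st) = 0.0177446
SE(ȳ_st) = √0.0177446 = 0.133209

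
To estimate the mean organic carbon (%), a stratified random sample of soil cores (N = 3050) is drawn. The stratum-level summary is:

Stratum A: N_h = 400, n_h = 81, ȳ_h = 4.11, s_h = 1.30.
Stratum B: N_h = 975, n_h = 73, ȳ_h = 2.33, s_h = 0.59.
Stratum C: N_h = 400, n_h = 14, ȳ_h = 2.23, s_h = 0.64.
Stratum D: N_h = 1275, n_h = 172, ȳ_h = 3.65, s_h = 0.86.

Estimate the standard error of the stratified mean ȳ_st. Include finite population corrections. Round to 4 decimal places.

SE(ȳ_st) ≈ 0.0433

V̂(ȳ_st) = Σ W_h² (1 − n_h/N_h) s_h²/n_h, with W_h = N_h/N and N = 3050:
  stratum A: (400/3050)²·(1 − 81/400)·1.30²/81 = 0.000286189
  stratum B: (975/3050)²·(1 − 73/975)·0.59²/73 = 0.000450809
  stratum C: (400/3050)²·(1 − 14/400)·0.64²/14 = 0.000485601
  stratum D: (1275/3050)²·(1 − 172/1275)·0.86²/172 = 0.000650062
V̂(ȳ_st) = 0.00187266
SE(ȳ_st) = √0.00187266 = 0.0432742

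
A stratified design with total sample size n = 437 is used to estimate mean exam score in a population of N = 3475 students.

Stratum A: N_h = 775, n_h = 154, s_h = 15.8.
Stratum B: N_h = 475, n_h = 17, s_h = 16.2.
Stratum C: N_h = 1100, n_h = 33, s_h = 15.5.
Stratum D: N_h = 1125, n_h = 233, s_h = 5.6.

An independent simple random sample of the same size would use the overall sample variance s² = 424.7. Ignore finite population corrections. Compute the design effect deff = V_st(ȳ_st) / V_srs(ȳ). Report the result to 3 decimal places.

V̂(ȳ_st) = Σ W_h² s_h²/n_h, with W_h = N_h/N and N = 3475:
  stratum A: (775/3475)²·15.8²/154 = 0.0806283
  stratum B: (475/3475)²·16.2²/17 = 0.288442
  stratum C: (1100/3475)²·15.5²/33 = 0.7295
  stratum D: (1125/3475)²·5.6²/233 = 0.0141064
V_st = 1.11268
V_srs = s²/n = 424.7/437 = 0.971854
deff = V_st / V_srs = 1.11268/0.971854 = 1.1449

deff ≈ 1.145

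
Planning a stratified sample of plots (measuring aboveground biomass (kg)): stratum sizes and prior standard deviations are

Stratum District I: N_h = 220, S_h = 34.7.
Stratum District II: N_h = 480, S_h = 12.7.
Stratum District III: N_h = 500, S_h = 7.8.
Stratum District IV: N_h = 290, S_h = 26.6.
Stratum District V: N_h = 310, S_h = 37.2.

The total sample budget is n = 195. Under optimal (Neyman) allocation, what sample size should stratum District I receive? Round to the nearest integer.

Neyman allocation: n_h = n · N_h S_h / Σ N_i S_i, with n = 195.
  stratum District I: N_h·S_h = 220·34.7 = 7634.00
  stratum District II: N_h·S_h = 480·12.7 = 6096.00
  stratum District III: N_h·S_h = 500·7.8 = 3900.00
  stratum District IV: N_h·S_h = 290·26.6 = 7714.00
  stratum District V: N_h·S_h = 310·37.2 = 11532.00
Σ N_h S_h = 36876.00
n for stratum District I = 195·7634.00/36876.00 = 40.369 → 40

40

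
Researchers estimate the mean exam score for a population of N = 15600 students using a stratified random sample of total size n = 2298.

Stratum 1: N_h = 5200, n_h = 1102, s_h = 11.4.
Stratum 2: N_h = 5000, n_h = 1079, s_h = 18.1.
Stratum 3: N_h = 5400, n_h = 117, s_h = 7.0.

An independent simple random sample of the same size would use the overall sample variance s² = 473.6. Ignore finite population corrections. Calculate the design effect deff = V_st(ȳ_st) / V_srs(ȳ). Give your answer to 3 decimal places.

deff ≈ 0.458

V̂(ȳ_st) = Σ W_h² s_h²/n_h, with W_h = N_h/N and N = 15600:
  stratum 1: (5200/15600)²·11.4²/1102 = 0.0131034
  stratum 2: (5000/15600)²·18.1²/1079 = 0.0311908
  stratum 3: (5400/15600)²·7.0²/117 = 0.0501821
V_st = 0.0944763
V_srs = s²/n = 473.6/2298 = 0.206092
deff = V_st / V_srs = 0.0944763/0.206092 = 0.4584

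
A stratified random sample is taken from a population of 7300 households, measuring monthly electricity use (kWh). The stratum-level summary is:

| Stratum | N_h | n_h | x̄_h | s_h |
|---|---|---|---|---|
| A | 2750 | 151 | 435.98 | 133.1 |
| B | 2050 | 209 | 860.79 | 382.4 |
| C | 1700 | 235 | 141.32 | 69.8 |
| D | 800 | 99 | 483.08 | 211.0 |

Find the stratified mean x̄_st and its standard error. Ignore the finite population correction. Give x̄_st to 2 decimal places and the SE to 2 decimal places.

x̄_st ≈ 491.82, SE ≈ 8.85

x̄_st = Σ W_h x̄_h = (2750·435.98 + 2050·860.79 + 1700·141.32 + 800·483.08)/7300 = 491.81815
V̂(x̄_st) = Σ W_h² s_h²/n_h, with W_h = N_h/N and N = 7300:
  stratum A: (2750/7300)²·133.1²/151 = 16.6494
  stratum B: (2050/7300)²·382.4²/209 = 55.1762
  stratum C: (1700/7300)²·69.8²/235 = 1.12433
  stratum D: (800/7300)²·211.0²/99 = 5.40087
V̂(x̄_st) = 78.3508
SE(x̄_st) = √78.3508 = 8.8516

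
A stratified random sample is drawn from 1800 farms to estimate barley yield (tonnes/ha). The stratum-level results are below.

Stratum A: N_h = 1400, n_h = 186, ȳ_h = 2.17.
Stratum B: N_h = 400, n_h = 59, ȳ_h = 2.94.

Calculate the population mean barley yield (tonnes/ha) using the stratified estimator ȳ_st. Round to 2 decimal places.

N = Σ N_h = 1800. Stratum weights W_h = N_h/N.
ȳ_st = (1400·2.17 + 400·2.94) / 1800 = 2.3411

ȳ_st ≈ 2.34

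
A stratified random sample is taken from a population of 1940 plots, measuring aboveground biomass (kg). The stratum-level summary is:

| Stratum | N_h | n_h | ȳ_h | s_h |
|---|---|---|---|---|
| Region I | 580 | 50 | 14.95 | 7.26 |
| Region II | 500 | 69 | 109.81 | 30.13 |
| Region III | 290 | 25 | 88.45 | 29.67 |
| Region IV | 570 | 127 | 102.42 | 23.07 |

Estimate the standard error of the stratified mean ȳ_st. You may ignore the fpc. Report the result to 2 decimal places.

SE(ȳ_st) ≈ 1.45

V̂(ȳ_st) = Σ W_h² s_h²/n_h, with W_h = N_h/N and N = 1940:
  stratum Region I: (580/1940)²·7.26²/50 = 0.0942227
  stratum Region II: (500/1940)²·30.13²/69 = 0.873948
  stratum Region III: (290/1940)²·29.67²/25 = 0.786842
  stratum Region IV: (570/1940)²·23.07²/127 = 0.361774
V̂(ȳ_st) = 2.11679
SE(ȳ_st) = √2.11679 = 1.45492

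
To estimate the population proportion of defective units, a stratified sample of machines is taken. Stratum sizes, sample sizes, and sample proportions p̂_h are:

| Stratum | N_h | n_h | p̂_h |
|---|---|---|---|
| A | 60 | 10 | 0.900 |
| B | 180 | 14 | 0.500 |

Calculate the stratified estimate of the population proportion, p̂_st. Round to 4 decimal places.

p̂_st ≈ 0.6000

N = 240; stratum weights W_h = N_h/N.
p̂_st = Σ W_h p̂_h = (60·0.900 + 180·0.500)/240 = 0.60000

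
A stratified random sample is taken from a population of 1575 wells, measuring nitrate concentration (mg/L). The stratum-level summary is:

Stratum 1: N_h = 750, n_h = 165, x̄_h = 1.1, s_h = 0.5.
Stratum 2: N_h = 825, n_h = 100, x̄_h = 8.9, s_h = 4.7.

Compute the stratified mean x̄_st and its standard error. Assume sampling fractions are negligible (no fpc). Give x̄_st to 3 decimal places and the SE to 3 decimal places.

x̄_st ≈ 5.186, SE ≈ 0.247

x̄_st = Σ W_h x̄_h = (750·1.1 + 825·8.9)/1575 = 5.18571
V̂(x̄_st) = Σ W_h² s_h²/n_h, with W_h = N_h/N and N = 1575:
  stratum 1: (750/1575)²·0.5²/165 = 0.000343572
  stratum 2: (825/1575)²·4.7²/100 = 0.0606098
V̂(x̄_st) = 0.0609533
SE(x̄_st) = √0.0609533 = 0.246887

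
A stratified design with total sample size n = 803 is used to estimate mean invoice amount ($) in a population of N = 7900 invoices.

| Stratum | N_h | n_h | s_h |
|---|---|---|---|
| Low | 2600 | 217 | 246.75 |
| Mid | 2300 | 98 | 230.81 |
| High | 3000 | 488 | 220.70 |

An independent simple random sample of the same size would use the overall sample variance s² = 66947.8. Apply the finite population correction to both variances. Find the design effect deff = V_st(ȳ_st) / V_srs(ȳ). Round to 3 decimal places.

deff ≈ 1.122

V̂(ȳ_st) = Σ W_h² (1 − n_h/N_h) s_h²/n_h, with W_h = N_h/N and N = 7900:
  stratum Low: (2600/7900)²·(1 − 217/2600)·246.75²/217 = 27.8547
  stratum Mid: (2300/7900)²·(1 − 98/2300)·230.81²/98 = 44.1138
  stratum High: (3000/7900)²·(1 − 488/3000)·220.70²/488 = 12.0523
V_st = 84.0208
V_srs = (1 − 803/7900)·66947.8/803 = 74.8977
deff = V_st / V_srs = 84.0208/74.8977 = 1.1218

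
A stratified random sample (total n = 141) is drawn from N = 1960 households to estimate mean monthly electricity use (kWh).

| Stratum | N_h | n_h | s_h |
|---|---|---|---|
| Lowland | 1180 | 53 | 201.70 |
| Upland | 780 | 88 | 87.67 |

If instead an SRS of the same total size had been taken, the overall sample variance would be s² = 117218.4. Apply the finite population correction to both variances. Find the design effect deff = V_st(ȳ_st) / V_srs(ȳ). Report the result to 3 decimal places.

V̂(ȳ_st) = Σ W_h² (1 − n_h/N_h) s_h²/n_h, with W_h = N_h/N and N = 1960:
  stratum Lowland: (1180/1960)²·(1 − 53/1180)·201.70²/53 = 265.723
  stratum Upland: (780/1960)²·(1 − 88/780)·87.67²/88 = 12.2718
V_st = 277.995
V_srs = (1 − 141/1960)·117218.4/141 = 771.531
deff = V_st / V_srs = 277.995/771.531 = 0.3603

deff ≈ 0.360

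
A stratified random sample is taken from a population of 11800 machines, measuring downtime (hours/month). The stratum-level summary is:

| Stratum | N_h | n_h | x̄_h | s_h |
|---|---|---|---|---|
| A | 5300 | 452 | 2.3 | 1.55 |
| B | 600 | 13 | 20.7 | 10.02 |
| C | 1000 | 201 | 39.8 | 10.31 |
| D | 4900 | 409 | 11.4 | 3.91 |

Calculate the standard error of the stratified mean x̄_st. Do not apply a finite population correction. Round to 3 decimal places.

SE(x̄_st) ≈ 0.177

V̂(x̄_st) = Σ W_h² s_h²/n_h, with W_h = N_h/N and N = 11800:
  stratum A: (5300/11800)²·1.55²/452 = 0.00107229
  stratum B: (600/11800)²·10.02²/13 = 0.0199678
  stratum C: (1000/11800)²·10.31²/201 = 0.00379802
  stratum D: (4900/11800)²·3.91²/409 = 0.00644553
V̂(x̄_st) = 0.0312837
SE(x̄_st) = √0.0312837 = 0.176872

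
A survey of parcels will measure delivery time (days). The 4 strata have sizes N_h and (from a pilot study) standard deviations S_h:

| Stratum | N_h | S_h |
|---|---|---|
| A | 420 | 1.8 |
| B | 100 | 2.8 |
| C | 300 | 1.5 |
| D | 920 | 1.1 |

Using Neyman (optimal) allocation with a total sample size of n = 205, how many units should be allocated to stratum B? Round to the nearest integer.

Neyman allocation: n_h = n · N_h S_h / Σ N_i S_i, with n = 205.
  stratum A: N_h·S_h = 420·1.8 = 756.00
  stratum B: N_h·S_h = 100·2.8 = 280.00
  stratum C: N_h·S_h = 300·1.5 = 450.00
  stratum D: N_h·S_h = 920·1.1 = 1012.00
Σ N_h S_h = 2498.00
n for stratum B = 205·280.00/2498.00 = 22.978 → 23

23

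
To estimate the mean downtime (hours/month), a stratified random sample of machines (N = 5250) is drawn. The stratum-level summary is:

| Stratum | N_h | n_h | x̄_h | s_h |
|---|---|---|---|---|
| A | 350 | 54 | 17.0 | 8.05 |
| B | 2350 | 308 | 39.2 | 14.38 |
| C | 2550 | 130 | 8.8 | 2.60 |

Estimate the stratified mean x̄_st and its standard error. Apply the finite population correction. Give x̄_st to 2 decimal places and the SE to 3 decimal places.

x̄_st ≈ 22.95, SE ≈ 0.365

x̄_st = Σ W_h x̄_h = (350·17.0 + 2350·39.2 + 2550·8.8)/5250 = 22.95429
V̂(x̄_st) = Σ W_h² (1 − n_h/N_h) s_h²/n_h, with W_h = N_h/N and N = 5250:
  stratum A: (350/5250)²·(1 − 54/350)·8.05²/54 = 0.00451065
  stratum B: (2350/5250)²·(1 − 308/2350)·14.38²/308 = 0.116889
  stratum C: (2550/5250)²·(1 − 130/2550)·2.60²/130 = 0.0116423
V̂(x̄_st) = 0.133042
SE(x̄_st) = √0.133042 = 0.364749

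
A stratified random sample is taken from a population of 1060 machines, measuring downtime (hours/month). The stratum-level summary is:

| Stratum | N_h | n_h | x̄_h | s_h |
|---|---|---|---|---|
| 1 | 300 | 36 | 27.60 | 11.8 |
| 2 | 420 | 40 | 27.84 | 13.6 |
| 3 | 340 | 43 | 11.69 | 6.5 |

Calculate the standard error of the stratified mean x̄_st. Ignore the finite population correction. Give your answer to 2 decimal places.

SE(x̄_st) ≈ 1.07

V̂(x̄_st) = Σ W_h² s_h²/n_h, with W_h = N_h/N and N = 1060:
  stratum 1: (300/1060)²·11.8²/36 = 0.309808
  stratum 2: (420/1060)²·13.6²/40 = 0.725947
  stratum 3: (340/1060)²·6.5²/43 = 0.101089
V̂(x̄_st) = 1.13684
SE(x̄_st) = √1.13684 = 1.06623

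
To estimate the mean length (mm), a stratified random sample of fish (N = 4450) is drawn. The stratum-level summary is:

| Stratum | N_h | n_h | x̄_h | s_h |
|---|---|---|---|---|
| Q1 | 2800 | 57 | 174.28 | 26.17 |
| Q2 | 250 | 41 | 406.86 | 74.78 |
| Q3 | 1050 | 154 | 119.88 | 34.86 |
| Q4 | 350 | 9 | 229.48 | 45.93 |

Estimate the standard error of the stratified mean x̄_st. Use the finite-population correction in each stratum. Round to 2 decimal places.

V̂(x̄_st) = Σ W_h² (1 − n_h/N_h) s_h²/n_h, with W_h = N_h/N and N = 4450:
  stratum Q1: (2800/4450)²·(1 − 57/2800)·26.17²/57 = 4.66011
  stratum Q2: (250/4450)²·(1 − 41/250)·74.78²/41 = 0.359876
  stratum Q3: (1050/4450)²·(1 − 154/1050)·34.86²/154 = 0.374896
  stratum Q4: (350/4450)²·(1 − 9/350)·45.93²/9 = 1.41271
V̂(x̄_st) = 6.80759
SE(x̄_st) = √6.80759 = 2.60914

SE(x̄_st) ≈ 2.61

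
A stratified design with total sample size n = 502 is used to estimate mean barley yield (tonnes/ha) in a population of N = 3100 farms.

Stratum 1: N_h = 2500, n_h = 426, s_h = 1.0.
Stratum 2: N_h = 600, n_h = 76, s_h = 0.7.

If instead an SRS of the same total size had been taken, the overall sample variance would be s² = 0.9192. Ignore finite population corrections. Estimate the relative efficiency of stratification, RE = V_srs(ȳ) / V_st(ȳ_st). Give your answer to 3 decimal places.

V̂(ȳ_st) = Σ W_h² s_h²/n_h, with W_h = N_h/N and N = 3100:
  stratum 1: (2500/3100)²·1.0²/426 = 0.00152668
  stratum 2: (600/3100)²·0.7²/76 = 0.000241525
V_st = 0.0017682
V_srs = s²/n = 0.9192/502 = 0.00183108
Relative efficiency = V_srs / V_st = 0.00183108/0.0017682 = 1.0356

RE ≈ 1.036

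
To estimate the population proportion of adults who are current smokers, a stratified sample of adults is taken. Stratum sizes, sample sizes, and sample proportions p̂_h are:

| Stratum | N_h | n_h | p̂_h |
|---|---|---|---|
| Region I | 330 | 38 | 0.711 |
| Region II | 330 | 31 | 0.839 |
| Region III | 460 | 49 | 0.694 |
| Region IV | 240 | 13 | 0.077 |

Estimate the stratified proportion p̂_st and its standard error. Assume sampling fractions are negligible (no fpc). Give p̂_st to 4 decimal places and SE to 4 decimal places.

p̂_st ≈ 0.6244, SE ≈ 0.0358

N = 1360; stratum weights W_h = N_h/N.
p̂_st = Σ W_h p̂_h = (330·0.711 + 330·0.839 + 460·0.694 + 240·0.077)/1360 = 0.62443
V̂(p̂_st) = Σ W_h² p̂_h(1−p̂_h)/(n_h−1):
  stratum Region I: (330/1360)²·0.711·0.289/37 = 0.000326976
  stratum Region II: (330/1360)²·0.839·0.161/30 = 0.000265104
  stratum Region III: (460/1360)²·0.694·0.306/48 = 0.000506148
  stratum Region IV: (240/1360)²·0.077·0.923/12 = 0.00018444
V̂(p̂_st) = 0.00128267; SE = √V̂ = 0.0358144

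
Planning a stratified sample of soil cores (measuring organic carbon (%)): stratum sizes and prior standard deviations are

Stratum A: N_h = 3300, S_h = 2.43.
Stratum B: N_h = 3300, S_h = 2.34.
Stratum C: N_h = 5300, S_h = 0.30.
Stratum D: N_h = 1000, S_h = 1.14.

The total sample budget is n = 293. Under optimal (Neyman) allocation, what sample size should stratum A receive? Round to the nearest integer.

127

Neyman allocation: n_h = n · N_h S_h / Σ N_i S_i, with n = 293.
  stratum A: N_h·S_h = 3300·2.43 = 8019.00
  stratum B: N_h·S_h = 3300·2.34 = 7722.00
  stratum C: N_h·S_h = 5300·0.30 = 1590.00
  stratum D: N_h·S_h = 1000·1.14 = 1140.00
Σ N_h S_h = 18471.00
n for stratum A = 293·8019.00/18471.00 = 127.203 → 127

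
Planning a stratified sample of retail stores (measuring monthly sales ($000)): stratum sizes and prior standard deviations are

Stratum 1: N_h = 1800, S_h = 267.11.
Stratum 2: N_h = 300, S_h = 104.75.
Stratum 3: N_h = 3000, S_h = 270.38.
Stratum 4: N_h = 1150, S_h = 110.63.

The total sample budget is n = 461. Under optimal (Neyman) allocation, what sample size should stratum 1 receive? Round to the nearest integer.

Neyman allocation: n_h = n · N_h S_h / Σ N_i S_i, with n = 461.
  stratum 1: N_h·S_h = 1800·267.11 = 480798.00
  stratum 2: N_h·S_h = 300·104.75 = 31425.00
  stratum 3: N_h·S_h = 3000·270.38 = 811140.00
  stratum 4: N_h·S_h = 1150·110.63 = 127224.50
Σ N_h S_h = 1450587.50
n for stratum 1 = 461·480798.00/1450587.50 = 152.799 → 153

153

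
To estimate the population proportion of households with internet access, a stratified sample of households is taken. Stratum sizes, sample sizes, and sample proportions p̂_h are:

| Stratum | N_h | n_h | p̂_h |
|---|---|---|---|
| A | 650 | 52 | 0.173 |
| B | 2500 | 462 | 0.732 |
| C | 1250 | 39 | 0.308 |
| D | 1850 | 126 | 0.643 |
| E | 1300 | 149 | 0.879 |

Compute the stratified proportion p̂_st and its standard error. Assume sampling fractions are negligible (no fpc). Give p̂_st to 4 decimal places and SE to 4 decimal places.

N = 7550; stratum weights W_h = N_h/N.
p̂_st = Σ W_h p̂_h = (650·0.173 + 2500·0.732 + 1250·0.308 + 1850·0.643 + 1300·0.879)/7550 = 0.61718
V̂(p̂_st) = Σ W_h² p̂_h(1−p̂_h)/(n_h−1):
  stratum A: (650/7550)²·0.173·0.827/51 = 2.07929e-05
  stratum B: (2500/7550)²·0.732·0.268/461 = 4.66585e-05
  stratum C: (1250/7550)²·0.308·0.692/38 = 0.000153744
  stratum D: (1850/7550)²·0.643·0.357/125 = 0.00011026
  stratum E: (1300/7550)²·0.879·0.121/148 = 2.13062e-05
V̂(p̂_st) = 0.000352762; SE = √V̂ = 0.018782

p̂_st ≈ 0.6172, SE ≈ 0.0188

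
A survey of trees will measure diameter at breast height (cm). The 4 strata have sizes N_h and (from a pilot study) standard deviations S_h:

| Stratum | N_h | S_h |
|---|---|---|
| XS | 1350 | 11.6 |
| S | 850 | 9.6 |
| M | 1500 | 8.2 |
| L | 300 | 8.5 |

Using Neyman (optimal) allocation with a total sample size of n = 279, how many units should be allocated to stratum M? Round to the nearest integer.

89

Neyman allocation: n_h = n · N_h S_h / Σ N_i S_i, with n = 279.
  stratum XS: N_h·S_h = 1350·11.6 = 15660.00
  stratum S: N_h·S_h = 850·9.6 = 8160.00
  stratum M: N_h·S_h = 1500·8.2 = 12300.00
  stratum L: N_h·S_h = 300·8.5 = 2550.00
Σ N_h S_h = 38670.00
n for stratum M = 279·12300.00/38670.00 = 88.743 → 89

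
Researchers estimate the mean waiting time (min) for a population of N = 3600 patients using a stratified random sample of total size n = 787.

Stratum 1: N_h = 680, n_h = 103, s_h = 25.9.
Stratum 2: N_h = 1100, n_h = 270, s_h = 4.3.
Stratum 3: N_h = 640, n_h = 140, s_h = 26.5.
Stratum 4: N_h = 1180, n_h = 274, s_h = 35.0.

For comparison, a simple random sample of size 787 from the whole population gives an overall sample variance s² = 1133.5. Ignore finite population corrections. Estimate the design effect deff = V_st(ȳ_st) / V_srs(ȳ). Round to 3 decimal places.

deff ≈ 0.609

V̂(ȳ_st) = Σ W_h² s_h²/n_h, with W_h = N_h/N and N = 3600:
  stratum 1: (680/3600)²·25.9²/103 = 0.232367
  stratum 2: (1100/3600)²·4.3²/270 = 0.00639372
  stratum 3: (640/3600)²·26.5²/140 = 0.158533
  stratum 4: (1180/3600)²·35.0²/274 = 0.480335
V_st = 0.877629
V_srs = s²/n = 1133.5/787 = 1.44028
deff = V_st / V_srs = 0.877629/1.44028 = 0.6093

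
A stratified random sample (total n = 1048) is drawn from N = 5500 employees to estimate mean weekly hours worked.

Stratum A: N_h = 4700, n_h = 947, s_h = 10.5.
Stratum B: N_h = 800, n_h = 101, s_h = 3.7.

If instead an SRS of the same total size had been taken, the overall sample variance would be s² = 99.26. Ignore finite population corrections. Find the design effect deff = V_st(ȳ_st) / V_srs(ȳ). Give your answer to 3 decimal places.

deff ≈ 0.928

V̂(ȳ_st) = Σ W_h² s_h²/n_h, with W_h = N_h/N and N = 5500:
  stratum A: (4700/5500)²·10.5²/947 = 0.0850157
  stratum B: (800/5500)²·3.7²/101 = 0.00286772
V_st = 0.0878834
V_srs = s²/n = 99.26/1048 = 0.0947137
deff = V_st / V_srs = 0.0878834/0.0947137 = 0.9279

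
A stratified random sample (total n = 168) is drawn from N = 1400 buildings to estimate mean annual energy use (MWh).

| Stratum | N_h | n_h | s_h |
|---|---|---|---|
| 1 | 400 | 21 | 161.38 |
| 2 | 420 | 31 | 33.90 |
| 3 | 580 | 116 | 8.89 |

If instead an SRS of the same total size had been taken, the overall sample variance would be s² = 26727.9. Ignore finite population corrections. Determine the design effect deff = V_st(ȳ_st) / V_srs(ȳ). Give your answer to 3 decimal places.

deff ≈ 0.658

V̂(ȳ_st) = Σ W_h² s_h²/n_h, with W_h = N_h/N and N = 1400:
  stratum 1: (400/1400)²·161.38²/21 = 101.238
  stratum 2: (420/1400)²·33.90²/31 = 3.33642
  stratum 3: (580/1400)²·8.89²/116 = 0.116935
V_st = 104.691
V_srs = s²/n = 26727.9/168 = 159.095
deff = V_st / V_srs = 104.691/159.095 = 0.6580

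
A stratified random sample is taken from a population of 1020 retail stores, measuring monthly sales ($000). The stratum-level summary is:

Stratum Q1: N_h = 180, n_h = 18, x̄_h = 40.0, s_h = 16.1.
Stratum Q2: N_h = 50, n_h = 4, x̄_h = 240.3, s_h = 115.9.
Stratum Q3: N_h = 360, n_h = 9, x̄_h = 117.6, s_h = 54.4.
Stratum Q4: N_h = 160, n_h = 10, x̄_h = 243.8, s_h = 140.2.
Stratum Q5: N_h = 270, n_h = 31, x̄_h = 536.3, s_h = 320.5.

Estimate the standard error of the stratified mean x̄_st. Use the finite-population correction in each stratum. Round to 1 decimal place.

SE(x̄_st) ≈ 17.3

V̂(x̄_st) = Σ W_h² (1 − n_h/N_h) s_h²/n_h, with W_h = N_h/N and N = 1020:
  stratum Q1: (180/1020)²·(1 − 18/180)·16.1²/18 = 0.403614
  stratum Q2: (50/1020)²·(1 − 4/50)·115.9²/4 = 7.42394
  stratum Q3: (360/1020)²·(1 − 9/360)·54.4²/9 = 39.936
  stratum Q4: (160/1020)²·(1 − 10/160)·140.2²/10 = 45.3427
  stratum Q5: (270/1020)²·(1 − 31/270)·320.5²/31 = 205.521
V̂(x̄_st) = 298.627
SE(x̄_st) = √298.627 = 17.2808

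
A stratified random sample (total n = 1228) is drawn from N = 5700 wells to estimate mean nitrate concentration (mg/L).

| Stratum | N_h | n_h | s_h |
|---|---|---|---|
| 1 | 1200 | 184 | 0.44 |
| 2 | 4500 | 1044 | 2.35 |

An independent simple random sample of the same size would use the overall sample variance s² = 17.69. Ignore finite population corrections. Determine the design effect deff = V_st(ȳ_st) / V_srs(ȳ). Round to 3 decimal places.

deff ≈ 0.232

V̂(ȳ_st) = Σ W_h² s_h²/n_h, with W_h = N_h/N and N = 5700:
  stratum 1: (1200/5700)²·0.44²/184 = 4.66337e-05
  stratum 2: (4500/5700)²·2.35²/1044 = 0.00329694
V_st = 0.00334357
V_srs = s²/n = 17.69/1228 = 0.0144055
deff = V_st / V_srs = 0.00334357/0.0144055 = 0.2321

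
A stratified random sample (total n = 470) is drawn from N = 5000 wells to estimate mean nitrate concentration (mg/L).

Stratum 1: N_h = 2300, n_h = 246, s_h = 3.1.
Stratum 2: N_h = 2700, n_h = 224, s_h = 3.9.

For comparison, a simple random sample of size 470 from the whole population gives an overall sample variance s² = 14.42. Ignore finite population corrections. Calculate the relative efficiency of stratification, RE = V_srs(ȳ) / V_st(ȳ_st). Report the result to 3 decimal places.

RE ≈ 1.093

V̂(ȳ_st) = Σ W_h² s_h²/n_h, with W_h = N_h/N and N = 5000:
  stratum 1: (2300/5000)²·3.1²/246 = 0.00826616
  stratum 2: (2700/5000)²·3.9²/224 = 0.0198002
V_st = 0.0280663
V_srs = s²/n = 14.42/470 = 0.0306809
Relative efficiency = V_srs / V_st = 0.0306809/0.0280663 = 1.0932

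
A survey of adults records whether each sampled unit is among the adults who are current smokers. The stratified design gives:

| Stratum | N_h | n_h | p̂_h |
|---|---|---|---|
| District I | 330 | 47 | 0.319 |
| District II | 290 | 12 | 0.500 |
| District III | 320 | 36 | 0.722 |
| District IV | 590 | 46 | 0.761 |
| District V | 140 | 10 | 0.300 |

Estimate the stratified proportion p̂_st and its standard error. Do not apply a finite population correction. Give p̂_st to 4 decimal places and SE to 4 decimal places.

p̂_st ≈ 0.5822, SE ≈ 0.0418

N = 1670; stratum weights W_h = N_h/N.
p̂_st = Σ W_h p̂_h = (330·0.319 + 290·0.500 + 320·0.722 + 590·0.761 + 140·0.300)/1670 = 0.58222
V̂(p̂_st) = Σ W_h² p̂_h(1−p̂_h)/(n_h−1):
  stratum District I: (330/1670)²·0.319·0.681/46 = 0.000184406
  stratum District II: (290/1670)²·0.500·0.500/11 = 0.000685347
  stratum District III: (320/1670)²·0.722·0.278/35 = 0.000210562
  stratum District IV: (590/1670)²·0.761·0.239/45 = 0.000504477
  stratum District V: (140/1670)²·0.300·0.700/9 = 0.000163983
V̂(p̂_st) = 0.00174878; SE = √V̂ = 0.0418184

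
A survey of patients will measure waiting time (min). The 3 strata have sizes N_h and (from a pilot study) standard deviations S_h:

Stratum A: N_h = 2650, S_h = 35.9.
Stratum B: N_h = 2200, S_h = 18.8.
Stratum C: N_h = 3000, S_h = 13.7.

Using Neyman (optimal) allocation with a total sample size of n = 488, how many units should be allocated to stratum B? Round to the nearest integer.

114

Neyman allocation: n_h = n · N_h S_h / Σ N_i S_i, with n = 488.
  stratum A: N_h·S_h = 2650·35.9 = 95135.00
  stratum B: N_h·S_h = 2200·18.8 = 41360.00
  stratum C: N_h·S_h = 3000·13.7 = 41100.00
Σ N_h S_h = 177595.00
n for stratum B = 488·41360.00/177595.00 = 113.650 → 114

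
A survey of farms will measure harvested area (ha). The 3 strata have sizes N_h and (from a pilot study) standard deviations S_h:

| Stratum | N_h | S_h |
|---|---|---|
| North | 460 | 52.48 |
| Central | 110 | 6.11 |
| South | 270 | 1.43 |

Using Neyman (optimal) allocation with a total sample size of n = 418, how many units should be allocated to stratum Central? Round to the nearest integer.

Neyman allocation: n_h = n · N_h S_h / Σ N_i S_i, with n = 418.
  stratum North: N_h·S_h = 460·52.48 = 24140.80
  stratum Central: N_h·S_h = 110·6.11 = 672.10
  stratum South: N_h·S_h = 270·1.43 = 386.10
Σ N_h S_h = 25199.00
n for stratum Central = 418·672.10/25199.00 = 11.149 → 11

11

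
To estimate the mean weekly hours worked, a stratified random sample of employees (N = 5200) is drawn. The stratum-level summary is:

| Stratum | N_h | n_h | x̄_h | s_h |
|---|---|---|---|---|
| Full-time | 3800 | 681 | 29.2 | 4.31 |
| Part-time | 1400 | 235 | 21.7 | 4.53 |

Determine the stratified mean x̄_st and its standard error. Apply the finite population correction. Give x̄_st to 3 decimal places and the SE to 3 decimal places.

x̄_st ≈ 27.181, SE ≈ 0.131

x̄_st = Σ W_h x̄_h = (3800·29.2 + 1400·21.7)/5200 = 27.18077
V̂(x̄_st) = Σ W_h² (1 − n_h/N_h) s_h²/n_h, with W_h = N_h/N and N = 5200:
  stratum Full-time: (3800/5200)²·(1 − 681/3800)·4.31²/681 = 0.0119564
  stratum Part-time: (1400/5200)²·(1 − 235/1400)·4.53²/235 = 0.00526715
V̂(x̄_st) = 0.0172235
SE(x̄_st) = √0.0172235 = 0.131238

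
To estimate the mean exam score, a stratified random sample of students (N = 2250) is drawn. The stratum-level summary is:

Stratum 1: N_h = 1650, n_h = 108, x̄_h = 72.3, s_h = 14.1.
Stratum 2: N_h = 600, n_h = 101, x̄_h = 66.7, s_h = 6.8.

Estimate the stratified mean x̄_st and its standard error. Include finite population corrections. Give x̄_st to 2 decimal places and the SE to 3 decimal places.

x̄_st ≈ 70.81, SE ≈ 0.976

x̄_st = Σ W_h x̄_h = (1650·72.3 + 600·66.7)/2250 = 70.80667
V̂(x̄_st) = Σ W_h² (1 − n_h/N_h) s_h²/n_h, with W_h = N_h/N and N = 2250:
  stratum 1: (1650/2250)²·(1 − 108/1650)·14.1²/108 = 0.925162
  stratum 2: (600/2250)²·(1 − 101/600)·6.8²/101 = 0.0270759
V̂(x̄_st) = 0.952238
SE(x̄_st) = √0.952238 = 0.975827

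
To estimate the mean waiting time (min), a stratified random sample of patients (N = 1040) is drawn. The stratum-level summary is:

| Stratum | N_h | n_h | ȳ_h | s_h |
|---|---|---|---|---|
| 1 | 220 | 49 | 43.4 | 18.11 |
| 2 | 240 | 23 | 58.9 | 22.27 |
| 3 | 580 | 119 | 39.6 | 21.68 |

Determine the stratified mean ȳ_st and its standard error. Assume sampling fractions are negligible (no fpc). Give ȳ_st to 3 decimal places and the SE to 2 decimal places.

ȳ_st = Σ W_h ȳ_h = (220·43.4 + 240·58.9 + 580·39.6)/1040 = 44.85769
V̂(ȳ_st) = Σ W_h² s_h²/n_h, with W_h = N_h/N and N = 1040:
  stratum 1: (220/1040)²·18.11²/49 = 0.299516
  stratum 2: (240/1040)²·22.27²/23 = 1.14833
  stratum 3: (580/1040)²·21.68²/119 = 1.22846
V̂(ȳ_st) = 2.67631
SE(ȳ_st) = √2.67631 = 1.63594

ȳ_st ≈ 44.858, SE ≈ 1.64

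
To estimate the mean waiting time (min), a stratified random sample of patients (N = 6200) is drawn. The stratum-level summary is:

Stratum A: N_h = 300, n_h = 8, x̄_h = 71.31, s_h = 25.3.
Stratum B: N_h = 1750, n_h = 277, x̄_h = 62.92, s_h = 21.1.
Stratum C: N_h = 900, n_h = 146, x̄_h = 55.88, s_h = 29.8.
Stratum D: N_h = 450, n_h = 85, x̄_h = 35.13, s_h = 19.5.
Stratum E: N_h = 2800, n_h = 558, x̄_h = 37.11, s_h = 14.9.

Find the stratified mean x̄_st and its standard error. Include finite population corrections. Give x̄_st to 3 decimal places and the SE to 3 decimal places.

x̄_st = Σ W_h x̄_h = (300·71.31 + 1750·62.92 + 900·55.88 + 450·35.13 + 2800·37.11)/6200 = 48.63089
V̂(x̄_st) = Σ W_h² (1 − n_h/N_h) s_h²/n_h, with W_h = N_h/N and N = 6200:
  stratum A: (300/6200)²·(1 − 8/300)·25.3²/8 = 0.182336
  stratum B: (1750/6200)²·(1 − 277/1750)·21.1²/277 = 0.107781
  stratum C: (900/6200)²·(1 − 146/900)·29.8²/146 = 0.107377
  stratum D: (450/6200)²·(1 − 85/450)·19.5²/85 = 0.0191149
  stratum E: (2800/6200)²·(1 − 558/2800)·14.9²/558 = 0.0649753
V̂(x̄_st) = 0.481584
SE(x̄_st) = √0.481584 = 0.693962

x̄_st ≈ 48.631, SE ≈ 0.694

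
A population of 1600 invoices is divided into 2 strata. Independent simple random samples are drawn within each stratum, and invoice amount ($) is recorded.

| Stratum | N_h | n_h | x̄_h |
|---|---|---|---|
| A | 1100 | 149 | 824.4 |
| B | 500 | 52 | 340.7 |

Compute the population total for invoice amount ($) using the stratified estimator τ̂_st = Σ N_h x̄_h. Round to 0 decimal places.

τ̂_st ≈ 1077190

τ̂_st = Σ N_h x̄_h = 1100·824.4 + 500·340.7 = 1077190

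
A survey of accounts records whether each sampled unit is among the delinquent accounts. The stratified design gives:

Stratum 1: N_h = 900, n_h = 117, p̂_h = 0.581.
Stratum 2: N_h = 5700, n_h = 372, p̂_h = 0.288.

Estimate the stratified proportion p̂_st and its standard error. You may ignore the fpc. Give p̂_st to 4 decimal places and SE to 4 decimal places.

N = 6600; stratum weights W_h = N_h/N.
p̂_st = Σ W_h p̂_h = (900·0.581 + 5700·0.288)/6600 = 0.32795
V̂(p̂_st) = Σ W_h² p̂_h(1−p̂_h)/(n_h−1):
  stratum 1: (900/6600)²·0.581·0.419/116 = 3.90238e-05
  stratum 2: (5700/6600)²·0.288·0.712/371 = 0.00041225
V̂(p̂_st) = 0.000451274; SE = √V̂ = 0.0212432

p̂_st ≈ 0.3280, SE ≈ 0.0212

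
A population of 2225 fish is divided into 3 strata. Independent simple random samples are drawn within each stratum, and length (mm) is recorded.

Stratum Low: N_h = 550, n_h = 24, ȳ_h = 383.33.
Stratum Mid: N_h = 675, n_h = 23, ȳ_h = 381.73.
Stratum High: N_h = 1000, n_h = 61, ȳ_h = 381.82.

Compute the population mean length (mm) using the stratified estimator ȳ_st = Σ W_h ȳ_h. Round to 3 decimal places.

N = Σ N_h = 2225. Stratum weights W_h = N_h/N.
ȳ_st = (550·383.33 + 675·381.73 + 1000·381.82) / 2225 = 382.16596

ȳ_st ≈ 382.166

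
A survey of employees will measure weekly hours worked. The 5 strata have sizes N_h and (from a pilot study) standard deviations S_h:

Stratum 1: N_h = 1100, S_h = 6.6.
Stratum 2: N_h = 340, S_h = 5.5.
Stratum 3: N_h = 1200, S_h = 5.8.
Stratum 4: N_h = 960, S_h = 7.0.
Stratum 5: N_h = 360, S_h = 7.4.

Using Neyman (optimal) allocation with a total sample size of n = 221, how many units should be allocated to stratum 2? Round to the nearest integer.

Neyman allocation: n_h = n · N_h S_h / Σ N_i S_i, with n = 221.
  stratum 1: N_h·S_h = 1100·6.6 = 7260.00
  stratum 2: N_h·S_h = 340·5.5 = 1870.00
  stratum 3: N_h·S_h = 1200·5.8 = 6960.00
  stratum 4: N_h·S_h = 960·7.0 = 6720.00
  stratum 5: N_h·S_h = 360·7.4 = 2664.00
Σ N_h S_h = 25474.00
n for stratum 2 = 221·1870.00/25474.00 = 16.223 → 16

16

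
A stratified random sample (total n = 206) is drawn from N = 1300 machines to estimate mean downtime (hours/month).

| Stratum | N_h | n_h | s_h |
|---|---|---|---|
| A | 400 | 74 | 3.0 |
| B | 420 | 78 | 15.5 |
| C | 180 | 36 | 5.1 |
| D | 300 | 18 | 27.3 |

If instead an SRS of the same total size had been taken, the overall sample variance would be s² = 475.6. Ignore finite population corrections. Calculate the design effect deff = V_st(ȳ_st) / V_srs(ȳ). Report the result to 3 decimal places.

deff ≈ 1.105

V̂(ȳ_st) = Σ W_h² s_h²/n_h, with W_h = N_h/N and N = 1300:
  stratum A: (400/1300)²·3.0²/74 = 0.0115145
  stratum B: (420/1300)²·15.5²/78 = 0.3215
  stratum C: (180/1300)²·5.1²/36 = 0.0138515
  stratum D: (300/1300)²·27.3²/18 = 2.205
V_st = 2.55187
V_srs = s²/n = 475.6/206 = 2.30874
deff = V_st / V_srs = 2.55187/2.30874 = 1.1053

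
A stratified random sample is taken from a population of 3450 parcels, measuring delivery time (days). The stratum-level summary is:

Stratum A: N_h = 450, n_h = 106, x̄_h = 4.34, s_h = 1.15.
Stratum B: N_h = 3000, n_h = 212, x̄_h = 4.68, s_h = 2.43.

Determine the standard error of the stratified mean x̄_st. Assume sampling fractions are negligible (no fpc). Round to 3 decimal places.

SE(x̄_st) ≈ 0.146

V̂(x̄_st) = Σ W_h² s_h²/n_h, with W_h = N_h/N and N = 3450:
  stratum A: (450/3450)²·1.15²/106 = 0.000212264
  stratum B: (3000/3450)²·2.43²/212 = 0.0210611
V̂(x̄_st) = 0.0212734
SE(x̄_st) = √0.0212734 = 0.145854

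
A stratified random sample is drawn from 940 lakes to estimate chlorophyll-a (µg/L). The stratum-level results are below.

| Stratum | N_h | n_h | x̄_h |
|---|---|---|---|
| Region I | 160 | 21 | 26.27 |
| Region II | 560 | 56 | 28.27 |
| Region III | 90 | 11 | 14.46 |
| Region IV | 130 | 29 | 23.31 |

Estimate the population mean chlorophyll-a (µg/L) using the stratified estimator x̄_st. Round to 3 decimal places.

x̄_st ≈ 25.921

N = Σ N_h = 940. Stratum weights W_h = N_h/N.
x̄_st = (160·26.27 + 560·28.27 + 90·14.46 + 130·23.31) / 940 = 25.92138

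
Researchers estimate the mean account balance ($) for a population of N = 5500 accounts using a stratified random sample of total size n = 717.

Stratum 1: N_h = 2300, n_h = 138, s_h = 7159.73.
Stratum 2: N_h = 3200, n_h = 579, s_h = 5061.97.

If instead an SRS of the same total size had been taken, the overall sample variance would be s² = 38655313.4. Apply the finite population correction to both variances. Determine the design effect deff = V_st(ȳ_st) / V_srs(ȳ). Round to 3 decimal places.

deff ≈ 1.564

V̂(ȳ_st) = Σ W_h² (1 − n_h/N_h) s_h²/n_h, with W_h = N_h/N and N = 5500:
  stratum 1: (2300/5500)²·(1 − 138/2300)·7159.73²/138 = 61062.2
  stratum 2: (3200/5500)²·(1 − 579/3200)·5061.97²/579 = 12270.2
V_st = 73332.4
V_srs = (1 − 717/5500)·38655313.4/717 = 46884.3
deff = V_st / V_srs = 73332.4/46884.3 = 1.5641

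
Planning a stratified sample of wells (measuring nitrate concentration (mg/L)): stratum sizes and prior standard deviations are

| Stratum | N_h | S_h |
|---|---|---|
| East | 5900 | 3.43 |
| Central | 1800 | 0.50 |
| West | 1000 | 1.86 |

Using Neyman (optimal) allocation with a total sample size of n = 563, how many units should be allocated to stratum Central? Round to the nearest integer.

22

Neyman allocation: n_h = n · N_h S_h / Σ N_i S_i, with n = 563.
  stratum East: N_h·S_h = 5900·3.43 = 20237.00
  stratum Central: N_h·S_h = 1800·0.50 = 900.00
  stratum West: N_h·S_h = 1000·1.86 = 1860.00
Σ N_h S_h = 22997.00
n for stratum Central = 563·900.00/22997.00 = 22.033 → 22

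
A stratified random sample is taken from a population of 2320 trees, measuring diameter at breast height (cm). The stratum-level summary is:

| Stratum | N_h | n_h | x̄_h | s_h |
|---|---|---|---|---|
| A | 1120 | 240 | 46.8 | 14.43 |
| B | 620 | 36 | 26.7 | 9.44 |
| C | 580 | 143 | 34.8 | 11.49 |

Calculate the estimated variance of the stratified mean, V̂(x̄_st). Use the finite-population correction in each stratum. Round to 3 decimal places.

V̂(x̄_st) ≈ 0.369

V̂(x̄_st) = Σ W_h² (1 − n_h/N_h) s_h²/n_h, with W_h = N_h/N and N = 2320:
  stratum A: (1120/2320)²·(1 − 240/1120)·14.43²/240 = 0.158872
  stratum B: (620/2320)²·(1 − 36/620)·9.44²/36 = 0.166521
  stratum C: (580/2320)²·(1 − 143/580)·11.49²/143 = 0.0434748
V̂(x̄_st) = 0.368868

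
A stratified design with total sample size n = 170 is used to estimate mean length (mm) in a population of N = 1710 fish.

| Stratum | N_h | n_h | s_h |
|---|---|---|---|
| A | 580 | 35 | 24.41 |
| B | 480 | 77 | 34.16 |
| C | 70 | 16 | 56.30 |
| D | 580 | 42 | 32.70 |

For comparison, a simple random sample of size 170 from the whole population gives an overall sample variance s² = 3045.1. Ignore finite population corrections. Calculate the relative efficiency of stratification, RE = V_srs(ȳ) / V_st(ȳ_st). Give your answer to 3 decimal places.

V̂(ȳ_st) = Σ W_h² s_h²/n_h, with W_h = N_h/N and N = 1710:
  stratum A: (580/1710)²·24.41²/35 = 1.95853
  stratum B: (480/1710)²·34.16²/77 = 1.19409
  stratum C: (70/1710)²·56.30²/16 = 0.331971
  stratum D: (580/1710)²·32.70²/42 = 2.92894
V_st = 6.41353
V_srs = s²/n = 3045.1/170 = 17.9124
Relative efficiency = V_srs / V_st = 17.9124/6.41353 = 2.7929

RE ≈ 2.793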